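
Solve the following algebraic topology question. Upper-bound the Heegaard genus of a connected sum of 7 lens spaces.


Heegaard genus satisfies g(A#B) <= g(A) + g(B).
Each lens space has g = 1.
Upper bound: 7 * 1 = 7

7


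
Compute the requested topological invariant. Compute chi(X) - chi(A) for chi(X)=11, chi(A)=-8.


Relative Euler characteristic: chi(X, A) = chi(X) - chi(A).
= 11 - (-8) = 19

19


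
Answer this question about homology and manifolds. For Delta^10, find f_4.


Delta^10 has 10+1 vertices. A 4-face is a choice of 4+1 vertices.
f_4 = C(10+1, 4+1) = C(11,5) = 462

462


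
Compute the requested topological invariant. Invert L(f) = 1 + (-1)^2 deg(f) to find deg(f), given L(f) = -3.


L(f) = 1 + (-1)^2 deg(f) on S^2.
-3 = 1 + (-1)^2 * deg(f)
(-1)^2 * deg(f) = -4
deg(f) = -4

-4


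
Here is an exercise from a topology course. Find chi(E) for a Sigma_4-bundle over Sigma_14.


For a fiber bundle F -> E -> B (with CW structure): chi(E) = chi(B) * chi(F).
chi(Sigma_14) = -26, chi(Sigma_4) = -6.
chi(E) = (-26) * (-6) = 156

156


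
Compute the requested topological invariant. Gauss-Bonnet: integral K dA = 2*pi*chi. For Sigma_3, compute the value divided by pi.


Gauss-Bonnet: integral K dA = 2*pi*chi(M).
chi(Sigma_3) = 2 - 2*3 = -4.
(integral K dA)/pi = 2*chi = 2*(-4) = -8

-8


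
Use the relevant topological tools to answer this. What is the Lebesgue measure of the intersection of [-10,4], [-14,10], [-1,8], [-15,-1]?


Intersection = [max(a_i), min(b_i)] = [-1, -1].
Length = -1 - -1 = 0

0


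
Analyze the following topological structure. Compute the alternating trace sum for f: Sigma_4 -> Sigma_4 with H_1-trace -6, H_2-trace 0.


L(f) = tr(f_0*) - tr(f_1*) + tr(f_2*).
= 1 - (-6) + (0)
= 7

7


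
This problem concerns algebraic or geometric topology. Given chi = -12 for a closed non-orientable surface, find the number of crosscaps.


chi = 2 - k for closed non-orientable surfaces with k crosscaps.
-12 = 2 - k
k = 2 - (-12) = 14

14


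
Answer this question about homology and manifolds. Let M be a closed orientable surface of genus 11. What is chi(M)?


For a closed orientable surface of genus g: chi = 2 - 2g.
Here g = 11.
chi = 2 - 2*11 = 2 - 22 = -20

-20


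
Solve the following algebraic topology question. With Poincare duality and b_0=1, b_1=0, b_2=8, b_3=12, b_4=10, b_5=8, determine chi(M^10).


By Poincare duality b_k = b_{10-k}, so full Betti numbers: b_0=1, b_1=0, b_2=8, b_3=12, b_4=10, b_5=8, b_6=10, b_7=12, b_8=8, b_9=0, b_10=1.
chi = sum (-1)^k b_k = 6

6


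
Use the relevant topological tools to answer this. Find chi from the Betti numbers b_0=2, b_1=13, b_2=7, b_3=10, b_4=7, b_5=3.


chi = sum_k (-1)^k b_k.
= (2) + (-13) + (7) + (-10) + (7) + (-3)
= -10

-10


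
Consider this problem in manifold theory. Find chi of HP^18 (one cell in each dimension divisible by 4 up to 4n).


HP^18 has one cell in each dimension 0, 4, ..., 4*18 (18+1 cells, all even-dim).
chi = 18 + 1 = 19

19


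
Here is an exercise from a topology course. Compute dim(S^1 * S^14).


Join of spheres: S^m * S^n = S^{m+n+1}.
dim = 1 + 14 + 1 = 16

16


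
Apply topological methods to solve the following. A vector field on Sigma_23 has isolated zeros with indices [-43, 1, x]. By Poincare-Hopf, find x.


Poincare-Hopf: sum of indices = chi(M).
chi(Sigma_23) = 2 - 2*23 = -44.
Sum of known indices = -42.
x = chi - (sum known) = -44 - (-42) = -2

-2


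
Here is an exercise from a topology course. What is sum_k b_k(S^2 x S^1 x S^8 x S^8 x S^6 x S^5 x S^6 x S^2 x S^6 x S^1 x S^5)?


Total Betti number is multiplicative under products.
Each S^d (d>=1) has total Betti number 2.
There are 11 sphere factors.
Total = 2^11 = 2048

2048


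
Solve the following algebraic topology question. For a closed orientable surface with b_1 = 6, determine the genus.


For a closed orientable surface: b_1 = 2g.
6 = 2g
g = 6 / 2 = 3

3


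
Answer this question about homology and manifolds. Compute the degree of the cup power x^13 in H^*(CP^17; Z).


|x| = 2 in H^*(CP^n).
|x^13| = 13 * |x| = 13 * 2 = 26

26


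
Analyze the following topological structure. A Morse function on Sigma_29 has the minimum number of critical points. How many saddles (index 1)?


A perfect Morse function has m_k = b_k.
For Sigma_29: b_0=1, b_1=2g=58, b_2=1.
Saddles m_1 = 2g = 58

58


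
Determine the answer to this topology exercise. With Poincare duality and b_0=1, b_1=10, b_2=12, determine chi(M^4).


By Poincare duality b_k = b_{4-k}, so full Betti numbers: b_0=1, b_1=10, b_2=12, b_3=10, b_4=1.
chi = sum (-1)^k b_k = -6

-6


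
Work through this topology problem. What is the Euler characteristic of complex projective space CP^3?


CP^3 has one cell in each even dimension 0, 2, ..., 2*3 (3+1 cells total).
All cells are even-dimensional, so chi = number of cells.
chi = 3 + 1 = 4

4


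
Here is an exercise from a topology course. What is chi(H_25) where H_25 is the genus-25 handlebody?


A genus-g handlebody deformation retracts to a wedge of g circles.
chi(vee_g S^1) = 1 - g.
chi(H_25) = 1 - 25 = -24

-24


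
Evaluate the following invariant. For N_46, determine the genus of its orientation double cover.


chi(N_46) = 2 - 46 = -44.
Double cover: chi(Sigma_g) = 2 * chi(N_46) = 2*(-44) = -88.
2 - 2g = -88, so g = (2 - (-88))/2 = 90/2 = 45

45


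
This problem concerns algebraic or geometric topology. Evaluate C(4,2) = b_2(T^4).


By the Kunneth formula, b_k(T^n) = C(n,k).
b_2(T^4) = C(4,2).
C(4,2) = 4!/(2!*2!) = 6

6


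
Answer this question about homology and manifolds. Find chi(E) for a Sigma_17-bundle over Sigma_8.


For a fiber bundle F -> E -> B (with CW structure): chi(E) = chi(B) * chi(F).
chi(Sigma_8) = -14, chi(Sigma_17) = -32.
chi(E) = (-14) * (-32) = 448

448


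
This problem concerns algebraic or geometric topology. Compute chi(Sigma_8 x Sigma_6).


chi(Sigma_8) = 2 - 2*8 = -14
chi(Sigma_6) = 2 - 2*6 = -10
chi(product) = (-14) * (-10) = 140

140


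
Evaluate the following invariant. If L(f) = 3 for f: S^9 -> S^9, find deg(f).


L(f) = 1 + (-1)^9 deg(f) on S^9.
3 = 1 + (-1)^9 * deg(f)
(-1)^9 * deg(f) = 2
deg(f) = -2

-2


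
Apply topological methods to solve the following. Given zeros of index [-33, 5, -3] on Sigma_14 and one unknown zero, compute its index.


Poincare-Hopf: sum of indices = chi(M).
chi(Sigma_14) = 2 - 2*14 = -26.
Sum of known indices = -31.
x = chi - (sum known) = -26 - (-31) = 5

5


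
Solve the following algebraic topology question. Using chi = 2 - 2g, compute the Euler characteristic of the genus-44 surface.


For a closed orientable surface of genus g: chi = 2 - 2g.
Here g = 44.
chi = 2 - 2*44 = 2 - 88 = -86

-86


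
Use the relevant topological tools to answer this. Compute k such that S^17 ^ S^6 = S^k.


S^m ^ S^n = S^{m+n}.
k = 17 + 6 = 23

23


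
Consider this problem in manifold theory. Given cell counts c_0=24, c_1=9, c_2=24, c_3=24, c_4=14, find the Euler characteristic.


chi = sum_k (-1)^k c_k.
= (-1)^0*24 + (-1)^1*9 + (-1)^2*24 + (-1)^3*24 + (-1)^4*14
= (24) + (-9) + (24) + (-24) + (14)
= 29

29


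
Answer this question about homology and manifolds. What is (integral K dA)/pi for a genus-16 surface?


Gauss-Bonnet: integral K dA = 2*pi*chi(M).
chi(Sigma_16) = 2 - 2*16 = -30.
(integral K dA)/pi = 2*chi = 2*(-30) = -60

-60


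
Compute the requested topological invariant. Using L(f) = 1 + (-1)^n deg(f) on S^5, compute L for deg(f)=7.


On S^5: L(f) = tr(f_0*) + (-1)^5 tr(f_5*) = 1 + (-1)^5 * deg(f).
L(f) = 1 + (-1)^5 * 7 = 1 + -7 = -6

-6


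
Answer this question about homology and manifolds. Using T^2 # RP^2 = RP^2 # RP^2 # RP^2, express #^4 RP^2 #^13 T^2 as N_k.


Since a >= 1, the sum is non-orientable; each T^2 can be replaced by RP^2 # RP^2 (since T^2#RP^2 = 3RP^2).
Total crosscaps k = 4 + 2*13 = 30.
Check via chi: chi = 4*1 + 13*0 - (4+13-1)*2 = -28 = 2 - k = -28. Consistent.

30


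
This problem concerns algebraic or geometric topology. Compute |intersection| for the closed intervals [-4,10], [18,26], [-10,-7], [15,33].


Intersection = [max(a_i), min(b_i)] = [18, -7].
Since 18 > -7, the intersection is empty.
Length = 0

0


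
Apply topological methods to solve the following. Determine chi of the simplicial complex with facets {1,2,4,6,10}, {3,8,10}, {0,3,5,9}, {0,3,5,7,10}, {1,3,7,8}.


Enumerate all faces; f-vector: f_0=11, f_1=29, f_2=28, f_3=12, f_4=2.
chi = sum (-1)^k f_k = 0

0


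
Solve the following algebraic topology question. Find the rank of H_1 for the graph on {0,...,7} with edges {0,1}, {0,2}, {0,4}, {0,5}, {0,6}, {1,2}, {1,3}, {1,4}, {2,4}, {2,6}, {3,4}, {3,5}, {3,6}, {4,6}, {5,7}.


b_1 = E - V + (number of components).
E = 15, V = 8, components = 1.
b_1 = 15 - 8 + 1 = 8

8


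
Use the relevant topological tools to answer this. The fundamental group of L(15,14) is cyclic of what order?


pi_1(L(p,q)) = Z/pZ for any q coprime to p.
|pi_1(L(15,14))| = 15

15


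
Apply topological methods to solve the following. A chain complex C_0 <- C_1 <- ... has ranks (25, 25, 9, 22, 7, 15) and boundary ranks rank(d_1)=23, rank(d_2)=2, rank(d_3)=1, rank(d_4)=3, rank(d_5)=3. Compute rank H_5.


rank H_k = rank(ker d_k) - rank(im d_{k+1}).
rank(ker d_5) = rank(C_5) - rank(d_5) = 15 - 3 = 12.
rank(im d_{5+1}) = 0.
rank H_5 = 12 - 0 = 12

12


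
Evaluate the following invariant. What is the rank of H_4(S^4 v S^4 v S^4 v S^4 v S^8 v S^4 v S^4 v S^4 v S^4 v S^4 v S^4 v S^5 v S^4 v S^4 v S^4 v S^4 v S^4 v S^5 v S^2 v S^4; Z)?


For a wedge of spheres, H_k (k>0) is free on one generator per sphere of dimension k.
Spheres of dimension 4: count = 16.
b_4 = 16

16


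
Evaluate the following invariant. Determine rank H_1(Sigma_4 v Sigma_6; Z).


For a wedge: H_1(A v B) = H_1(A) + H_1(B).
b_1(Sigma_4) = 8, b_1(Sigma_6) = 12.
b_1 = 8 + 12 = 20

20


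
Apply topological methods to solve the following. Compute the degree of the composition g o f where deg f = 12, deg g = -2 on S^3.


Degree is multiplicative under composition: deg(g o f) = deg(g) * deg(f).
= -2 * 12 = -24

-24


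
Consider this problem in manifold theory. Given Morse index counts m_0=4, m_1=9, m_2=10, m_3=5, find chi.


Morse theory: chi(M) = sum_k (-1)^k m_k where m_k = #(index-k critical points).
= (4) + (-9) + (10) + (-5) = 0

0


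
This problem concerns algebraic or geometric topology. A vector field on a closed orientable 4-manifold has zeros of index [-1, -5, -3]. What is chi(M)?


Poincare-Hopf: chi(M) = sum of indices of zeros.
chi = (-1) + (-5) + (-3) = -9

-9


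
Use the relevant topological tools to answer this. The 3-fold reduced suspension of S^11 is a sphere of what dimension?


Each suspension raises dimension by 1: Sigma S^n = S^{n+1}.
Sigma^3 S^11 = S^{11+3} = S^14

14


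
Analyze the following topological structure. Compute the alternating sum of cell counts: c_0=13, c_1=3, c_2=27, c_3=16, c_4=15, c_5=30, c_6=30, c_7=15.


chi = sum_k (-1)^k c_k.
= (-1)^0*13 + (-1)^1*3 + (-1)^2*27 + (-1)^3*16 + (-1)^4*15 + (-1)^5*30 + (-1)^6*30 + (-1)^7*15
= (13) + (-3) + (27) + (-16) + (15) + (-30) + (30) + (-15)
= 21

21


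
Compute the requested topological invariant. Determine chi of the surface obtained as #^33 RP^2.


For a non-orientable closed surface with k crosscaps: chi = 2 - k.
Here k = 33.
chi = 2 - 33 = -31

-31


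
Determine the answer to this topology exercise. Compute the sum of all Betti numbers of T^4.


b_k(T^4) = C(4,k), so the sum over k is sum_k C(4,k) = 2^4.
Total = 2^4 = 16

16


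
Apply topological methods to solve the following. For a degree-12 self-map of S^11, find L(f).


On S^11: L(f) = tr(f_0*) + (-1)^11 tr(f_11*) = 1 + (-1)^11 * deg(f).
L(f) = 1 + (-1)^11 * 12 = 1 + -12 = -11

-11


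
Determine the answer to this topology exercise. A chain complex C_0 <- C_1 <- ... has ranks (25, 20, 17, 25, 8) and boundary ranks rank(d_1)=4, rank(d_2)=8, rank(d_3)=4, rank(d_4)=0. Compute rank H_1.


rank H_k = rank(ker d_k) - rank(im d_{k+1}).
rank(ker d_1) = rank(C_1) - rank(d_1) = 20 - 4 = 16.
rank(im d_{1+1}) = 8.
rank H_1 = 16 - 8 = 8

8


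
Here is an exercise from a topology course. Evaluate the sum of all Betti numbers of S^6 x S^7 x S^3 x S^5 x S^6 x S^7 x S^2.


Total Betti number is multiplicative under products.
Each S^d (d>=1) has total Betti number 2.
There are 7 sphere factors.
Total = 2^7 = 128

128


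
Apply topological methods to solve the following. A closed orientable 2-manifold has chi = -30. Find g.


chi = 2 - 2g for closed orientable surfaces.
-30 = 2 - 2g
2g = 2 - (-30) = 32
g = 16

16


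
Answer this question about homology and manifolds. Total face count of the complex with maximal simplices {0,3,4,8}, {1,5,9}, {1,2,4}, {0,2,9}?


Each maximal simplex on m vertices has 2^m - 1 nonempty faces.
Take the union (dedupe shared faces).
Total distinct faces = 31

31


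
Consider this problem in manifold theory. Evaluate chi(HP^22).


HP^22 has one cell in each dimension 0, 4, ..., 4*22 (22+1 cells, all even-dim).
chi = 22 + 1 = 23

23


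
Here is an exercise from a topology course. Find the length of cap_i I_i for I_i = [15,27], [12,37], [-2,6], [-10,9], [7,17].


Intersection = [max(a_i), min(b_i)] = [15, 6].
Since 15 > 6, the intersection is empty.
Length = 0

0


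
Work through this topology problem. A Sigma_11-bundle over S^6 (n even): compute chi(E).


chi(S^6) = 2 (n even), chi(Sigma_11) = 2 - 2*11 = -20.
chi(E) = 2 * (-20) = -40

-40


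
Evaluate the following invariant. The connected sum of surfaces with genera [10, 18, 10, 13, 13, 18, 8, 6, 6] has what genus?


Genus is additive under connected sum of orientable surfaces.
g = 10 + 18 + 10 + 13 + 13 + 18 + 8 + 6 + 6 = 102

102


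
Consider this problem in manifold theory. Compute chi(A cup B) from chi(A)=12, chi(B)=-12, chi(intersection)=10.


chi(A cup B) = chi(A) + chi(B) - chi(A cap B)
= 12 + (-12) - (10)
= -10

-10


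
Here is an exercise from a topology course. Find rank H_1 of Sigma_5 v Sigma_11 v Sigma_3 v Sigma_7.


For a wedge X v Y: reduced H_k(X v Y) = H_k(X) + H_k(Y).
Each Sigma_g contributes b_1 = 2g.
b_1 = 10 + 22 + 6 + 14 = 52

52


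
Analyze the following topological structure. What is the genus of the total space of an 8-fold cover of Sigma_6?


For an n-sheeted cover: chi(E) = n * chi(B).
chi(Sigma_6) = 2 - 2*6 = -10.
chi(E) = 8 * (-10) = -80.
genus(E) = (2 - chi(E))/2 = (2 - (-80))/2 = 82/2 = 41

41


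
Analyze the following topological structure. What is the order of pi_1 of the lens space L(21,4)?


pi_1(L(p,q)) = Z/pZ for any q coprime to p.
|pi_1(L(21,4))| = 21

21


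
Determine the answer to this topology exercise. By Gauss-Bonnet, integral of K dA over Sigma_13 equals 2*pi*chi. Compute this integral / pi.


Gauss-Bonnet: integral K dA = 2*pi*chi(M).
chi(Sigma_13) = 2 - 2*13 = -24.
(integral K dA)/pi = 2*chi = 2*(-24) = -48

-48


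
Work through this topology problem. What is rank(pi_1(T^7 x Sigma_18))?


pi_1(A x B) = pi_1(A) x pi_1(B); rank of abelianization = b_1.
b_1(T^7) = 7, b_1(Sigma_18) = 2*18 = 36.
b_1(product) = 7 + 36 = 43

43


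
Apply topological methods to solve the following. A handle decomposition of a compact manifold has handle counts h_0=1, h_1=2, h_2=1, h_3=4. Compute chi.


Handles of index k contribute (-1)^k to chi (same as CW cells).
chi = (1) + (-2) + (1) + (-4) = -4

-4


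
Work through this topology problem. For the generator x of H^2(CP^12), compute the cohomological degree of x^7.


|x| = 2 in H^*(CP^n).
|x^7| = 7 * |x| = 7 * 2 = 14

14


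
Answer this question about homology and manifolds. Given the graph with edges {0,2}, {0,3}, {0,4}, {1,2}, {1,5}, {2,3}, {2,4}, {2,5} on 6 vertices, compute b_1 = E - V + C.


b_1 = E - V + (number of components).
E = 8, V = 6, components = 1.
b_1 = 8 - 6 + 1 = 3

3


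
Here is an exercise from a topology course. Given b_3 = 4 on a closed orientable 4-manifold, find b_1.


Poincare duality for closed orientable n-manifolds: b_k = b_{n-k}.
Here n = 4, so b_1 = b_3 = 4

4


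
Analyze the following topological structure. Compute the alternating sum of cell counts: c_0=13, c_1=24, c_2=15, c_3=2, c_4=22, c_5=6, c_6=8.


chi = sum_k (-1)^k c_k.
= (-1)^0*13 + (-1)^1*24 + (-1)^2*15 + (-1)^3*2 + (-1)^4*22 + (-1)^5*6 + (-1)^6*8
= (13) + (-24) + (15) + (-2) + (22) + (-6) + (8)
= 26

26


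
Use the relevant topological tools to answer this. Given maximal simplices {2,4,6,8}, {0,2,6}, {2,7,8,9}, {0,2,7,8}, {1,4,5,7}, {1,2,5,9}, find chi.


Enumerate all faces; f-vector: f_0=9, f_1=25, f_2=20, f_3=5.
chi = sum (-1)^k f_k = -1

-1


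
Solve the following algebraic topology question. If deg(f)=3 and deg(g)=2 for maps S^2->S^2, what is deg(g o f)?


Degree is multiplicative under composition: deg(g o f) = deg(g) * deg(f).
= 2 * 3 = 6

6


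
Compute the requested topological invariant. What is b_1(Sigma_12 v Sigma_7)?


For a wedge: H_1(A v B) = H_1(A) + H_1(B).
b_1(Sigma_12) = 24, b_1(Sigma_7) = 14.
b_1 = 24 + 14 = 38

38


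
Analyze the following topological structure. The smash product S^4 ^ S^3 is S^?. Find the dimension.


S^m ^ S^n = S^{m+n}.
k = 4 + 3 = 7

7


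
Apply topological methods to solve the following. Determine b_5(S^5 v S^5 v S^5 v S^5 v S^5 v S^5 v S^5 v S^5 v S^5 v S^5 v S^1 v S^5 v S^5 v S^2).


For a wedge of spheres, H_k (k>0) is free on one generator per sphere of dimension k.
Spheres of dimension 5: count = 12.
b_5 = 12

12


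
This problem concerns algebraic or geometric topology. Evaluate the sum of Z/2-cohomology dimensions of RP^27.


H^k(RP^27; Z/2) = Z/2 for each 0 <= k <= 27.
Total dimension = 27 + 1 = 28

28


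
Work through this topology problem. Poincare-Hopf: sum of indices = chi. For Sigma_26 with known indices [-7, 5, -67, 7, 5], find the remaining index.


Poincare-Hopf: sum of indices = chi(M).
chi(Sigma_26) = 2 - 2*26 = -50.
Sum of known indices = -57.
x = chi - (sum known) = -50 - (-57) = 7

7


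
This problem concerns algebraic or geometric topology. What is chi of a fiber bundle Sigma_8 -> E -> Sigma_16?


For a fiber bundle F -> E -> B (with CW structure): chi(E) = chi(B) * chi(F).
chi(Sigma_16) = -30, chi(Sigma_8) = -14.
chi(E) = (-30) * (-14) = 420

420


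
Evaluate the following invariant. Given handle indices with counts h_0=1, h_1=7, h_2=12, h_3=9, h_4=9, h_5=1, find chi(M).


Handles of index k contribute (-1)^k to chi (same as CW cells).
chi = (1) + (-7) + (12) + (-9) + (9) + (-1) = 5

5


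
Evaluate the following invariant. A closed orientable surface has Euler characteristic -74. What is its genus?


chi = 2 - 2g for closed orientable surfaces.
-74 = 2 - 2g
2g = 2 - (-74) = 76
g = 38

38


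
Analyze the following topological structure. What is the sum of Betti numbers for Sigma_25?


For Sigma_25: b_0 = 1, b_1 = 2g = 50, b_2 = 1.
Total = 1 + 50 + 1 = 52

52


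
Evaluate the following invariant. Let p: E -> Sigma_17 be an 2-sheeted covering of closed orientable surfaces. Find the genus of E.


For an n-sheeted cover: chi(E) = n * chi(B).
chi(Sigma_17) = 2 - 2*17 = -32.
chi(E) = 2 * (-32) = -64.
genus(E) = (2 - chi(E))/2 = (2 - (-64))/2 = 66/2 = 33

33


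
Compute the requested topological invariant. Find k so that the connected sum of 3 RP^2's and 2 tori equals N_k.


Since a >= 1, the sum is non-orientable; each T^2 can be replaced by RP^2 # RP^2 (since T^2#RP^2 = 3RP^2).
Total crosscaps k = 3 + 2*2 = 7.
Check via chi: chi = 3*1 + 2*0 - (3+2-1)*2 = -5 = 2 - k = -5. Consistent.

7


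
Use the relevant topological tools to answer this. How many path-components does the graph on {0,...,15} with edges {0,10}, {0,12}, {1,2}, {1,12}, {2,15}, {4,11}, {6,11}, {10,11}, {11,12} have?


Run DFS/union-find over 16 vertices.
V = 16, E = 9.
Number of components = 8

8


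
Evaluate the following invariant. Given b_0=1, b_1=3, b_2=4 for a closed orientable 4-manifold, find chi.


By Poincare duality b_k = b_{4-k}, so full Betti numbers: b_0=1, b_1=3, b_2=4, b_3=3, b_4=1.
chi = sum (-1)^k b_k = 0

0


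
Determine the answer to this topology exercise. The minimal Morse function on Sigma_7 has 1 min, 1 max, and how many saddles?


A perfect Morse function has m_k = b_k.
For Sigma_7: b_0=1, b_1=2g=14, b_2=1.
Saddles m_1 = 2g = 14

14


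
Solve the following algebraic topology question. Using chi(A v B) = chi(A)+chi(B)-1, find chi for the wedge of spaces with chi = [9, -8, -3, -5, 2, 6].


chi(A v B) = chi(A) + chi(B) - 1 (one point identified).
For 6 spaces: chi = (sum chi_i) - (6 - 1).
sum = 1; chi = 1 - 5 = -4

-4


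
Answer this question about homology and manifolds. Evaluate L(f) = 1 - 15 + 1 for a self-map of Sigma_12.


L(f) = tr(f_0*) - tr(f_1*) + tr(f_2*).
= 1 - (15) + (1)
= -13

-13


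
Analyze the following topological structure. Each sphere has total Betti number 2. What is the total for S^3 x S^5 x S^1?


Total Betti number is multiplicative under products.
Each S^d (d>=1) has total Betti number 2.
There are 3 sphere factors.
Total = 2^3 = 8

8


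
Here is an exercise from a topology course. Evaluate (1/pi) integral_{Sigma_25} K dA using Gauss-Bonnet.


Gauss-Bonnet: integral K dA = 2*pi*chi(M).
chi(Sigma_25) = 2 - 2*25 = -48.
(integral K dA)/pi = 2*chi = 2*(-48) = -96

-96


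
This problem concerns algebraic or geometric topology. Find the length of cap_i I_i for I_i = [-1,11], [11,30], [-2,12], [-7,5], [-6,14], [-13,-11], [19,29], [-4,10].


Intersection = [max(a_i), min(b_i)] = [19, -11].
Since 19 > -11, the intersection is empty.
Length = 0

0


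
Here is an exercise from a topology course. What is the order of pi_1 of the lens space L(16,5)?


pi_1(L(p,q)) = Z/pZ for any q coprime to p.
|pi_1(L(16,5))| = 16

16


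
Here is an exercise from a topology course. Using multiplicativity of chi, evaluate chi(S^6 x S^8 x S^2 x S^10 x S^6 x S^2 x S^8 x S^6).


chi is multiplicative: chi(X x Y) = chi(X) chi(Y).
Each even-dim sphere has chi = 2. There are 8 factors.
chi = 2^8 = 256

256


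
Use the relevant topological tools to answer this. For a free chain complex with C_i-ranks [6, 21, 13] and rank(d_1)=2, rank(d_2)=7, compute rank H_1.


rank H_k = rank(ker d_k) - rank(im d_{k+1}).
rank(ker d_1) = rank(C_1) - rank(d_1) = 21 - 2 = 19.
rank(im d_{1+1}) = 7.
rank H_1 = 19 - 7 = 12

12


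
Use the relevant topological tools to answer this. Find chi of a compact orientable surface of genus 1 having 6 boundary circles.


For a compact orientable surface with genus g and b boundary components: chi = 2 - 2g - b.
chi = 2 - 2*1 - 6 = 2 - 2 - 6 = -6

-6


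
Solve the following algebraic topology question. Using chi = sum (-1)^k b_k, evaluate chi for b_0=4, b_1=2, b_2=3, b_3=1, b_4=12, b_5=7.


chi = sum_k (-1)^k b_k.
= (4) + (-2) + (3) + (-1) + (12) + (-7)
= 9

9


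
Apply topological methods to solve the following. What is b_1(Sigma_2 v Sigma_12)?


For a wedge: H_1(A v B) = H_1(A) + H_1(B).
b_1(Sigma_2) = 4, b_1(Sigma_12) = 24.
b_1 = 4 + 24 = 28

28


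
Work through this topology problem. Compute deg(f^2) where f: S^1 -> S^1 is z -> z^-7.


deg(f) = -7. Degree is multiplicative: deg(f^2) = (deg f)^2.
deg(f^2) = (-7)^2 = 49

49


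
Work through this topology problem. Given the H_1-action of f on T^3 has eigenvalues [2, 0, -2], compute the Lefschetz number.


For a torus self-map: L(f) = det(I - A) where A acts on H_1.
L(f) = (1-2) * (1-0) * (1--2) = -1 * 1 * 3 = -3

-3


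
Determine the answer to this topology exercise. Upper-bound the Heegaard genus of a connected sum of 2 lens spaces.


Heegaard genus satisfies g(A#B) <= g(A) + g(B).
Each lens space has g = 1.
Upper bound: 2 * 1 = 2

2


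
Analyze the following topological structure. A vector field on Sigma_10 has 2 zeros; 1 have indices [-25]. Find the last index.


Poincare-Hopf: sum of indices = chi(M).
chi(Sigma_10) = 2 - 2*10 = -18.
Sum of known indices = -25.
x = chi - (sum known) = -18 - (-25) = 7

7


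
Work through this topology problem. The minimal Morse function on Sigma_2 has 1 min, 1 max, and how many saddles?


A perfect Morse function has m_k = b_k.
For Sigma_2: b_0=1, b_1=2g=4, b_2=1.
Saddles m_1 = 2g = 4

4


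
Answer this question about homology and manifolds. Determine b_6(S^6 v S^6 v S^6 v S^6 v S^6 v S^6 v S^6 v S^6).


For a wedge of spheres, H_k (k>0) is free on one generator per sphere of dimension k.
Spheres of dimension 6: count = 8.
b_6 = 8

8


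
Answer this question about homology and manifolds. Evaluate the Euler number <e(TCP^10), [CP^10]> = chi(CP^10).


For any closed oriented manifold, <e(TM),[M]> = chi(M).
chi(CP^10) = 10+1 = 11

11


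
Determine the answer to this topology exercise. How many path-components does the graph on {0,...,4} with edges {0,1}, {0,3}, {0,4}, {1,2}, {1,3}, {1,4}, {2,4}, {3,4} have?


Run DFS/union-find over 5 vertices.
V = 5, E = 8.
Number of components = 1

1


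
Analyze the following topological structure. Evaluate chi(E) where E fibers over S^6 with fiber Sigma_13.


chi(S^6) = 2 (n even), chi(Sigma_13) = 2 - 2*13 = -24.
chi(E) = 2 * (-24) = -48

-48


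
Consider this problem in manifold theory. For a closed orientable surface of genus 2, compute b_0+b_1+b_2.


For Sigma_2: b_0 = 1, b_1 = 2g = 4, b_2 = 1.
Total = 1 + 4 + 1 = 6

6


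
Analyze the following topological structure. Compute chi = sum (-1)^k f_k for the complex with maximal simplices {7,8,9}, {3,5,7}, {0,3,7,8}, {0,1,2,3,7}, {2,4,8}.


Enumerate all faces; f-vector: f_0=9, f_1=20, f_2=16, f_3=6, f_4=1.
chi = sum (-1)^k f_k = 0

0


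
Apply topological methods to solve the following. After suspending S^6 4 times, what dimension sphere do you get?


Each suspension raises dimension by 1: Sigma S^n = S^{n+1}.
Sigma^4 S^6 = S^{6+4} = S^10

10


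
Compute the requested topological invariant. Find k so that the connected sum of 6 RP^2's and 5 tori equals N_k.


Since a >= 1, the sum is non-orientable; each T^2 can be replaced by RP^2 # RP^2 (since T^2#RP^2 = 3RP^2).
Total crosscaps k = 6 + 2*5 = 16.
Check via chi: chi = 6*1 + 5*0 - (6+5-1)*2 = -14 = 2 - k = -14. Consistent.

16


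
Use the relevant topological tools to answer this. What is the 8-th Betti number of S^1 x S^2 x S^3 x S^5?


Each S^d has Poincare polynomial 1 + t^d.
The product S^1 x S^2 x S^3 x S^5 has Poincare polynomial prod(1+t^d_i).
Expanding: b_0=1, b_1=1, b_2=1, b_3=2, b_4=1, b_5=2, b_6=2, b_7=1, b_8=2, b_9=1, b_10=1, b_11=1.
b_8 = 2

2


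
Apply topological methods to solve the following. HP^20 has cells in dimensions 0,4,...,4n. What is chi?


HP^20 has one cell in each dimension 0, 4, ..., 4*20 (20+1 cells, all even-dim).
chi = 20 + 1 = 21

21


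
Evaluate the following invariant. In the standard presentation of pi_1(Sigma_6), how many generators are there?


Standard presentation: pi_1(Sigma_g) = <a_1,b_1,...,a_g,b_g | [a_1,b_1]...[a_g,b_g] = 1>.
Number of generators = 2g = 2*6 = 12

12


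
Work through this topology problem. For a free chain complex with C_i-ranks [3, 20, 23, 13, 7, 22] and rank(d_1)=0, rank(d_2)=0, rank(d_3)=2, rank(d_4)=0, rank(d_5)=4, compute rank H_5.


rank H_k = rank(ker d_k) - rank(im d_{k+1}).
rank(ker d_5) = rank(C_5) - rank(d_5) = 22 - 4 = 18.
rank(im d_{5+1}) = 0.
rank H_5 = 18 - 0 = 18

18


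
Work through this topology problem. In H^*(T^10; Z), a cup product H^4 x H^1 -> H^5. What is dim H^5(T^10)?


Cup product: H^p x H^q -> H^{p+q}; here p+q = 4+1 = 5.
rank H^k(T^n) = C(n,k).
C(10,5) = 252

252


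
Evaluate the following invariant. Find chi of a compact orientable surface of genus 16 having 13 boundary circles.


For a compact orientable surface with genus g and b boundary components: chi = 2 - 2g - b.
chi = 2 - 2*16 - 13 = 2 - 32 - 13 = -43

-43


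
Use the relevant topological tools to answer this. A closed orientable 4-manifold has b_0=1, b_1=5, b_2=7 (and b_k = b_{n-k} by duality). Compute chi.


By Poincare duality b_k = b_{4-k}, so full Betti numbers: b_0=1, b_1=5, b_2=7, b_3=5, b_4=1.
chi = sum (-1)^k b_k = -1

-1


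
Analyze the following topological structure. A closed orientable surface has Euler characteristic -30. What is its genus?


chi = 2 - 2g for closed orientable surfaces.
-30 = 2 - 2g
2g = 2 - (-30) = 32
g = 16

16


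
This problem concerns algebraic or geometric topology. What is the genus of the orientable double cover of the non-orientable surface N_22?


chi(N_22) = 2 - 22 = -20.
Double cover: chi(Sigma_g) = 2 * chi(N_22) = 2*(-20) = -40.
2 - 2g = -40, so g = (2 - (-40))/2 = 42/2 = 21

21


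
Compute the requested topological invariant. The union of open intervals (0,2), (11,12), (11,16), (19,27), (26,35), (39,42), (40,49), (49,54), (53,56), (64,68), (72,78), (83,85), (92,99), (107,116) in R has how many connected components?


Sort and merge overlapping open intervals.
Merged: (0,2), (11,16), (19,35), (39,49), (49,56), (64,68), (72,78), (83,85), (92,99), (107,116).
Number of components = 10

10


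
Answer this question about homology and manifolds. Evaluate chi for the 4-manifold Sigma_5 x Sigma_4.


chi(Sigma_5) = 2 - 2*5 = -8
chi(Sigma_4) = 2 - 2*4 = -6
chi(product) = (-8) * (-6) = 48

48


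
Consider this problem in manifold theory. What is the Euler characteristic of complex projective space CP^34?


CP^34 has one cell in each even dimension 0, 2, ..., 2*34 (34+1 cells total).
All cells are even-dimensional, so chi = number of cells.
chi = 34 + 1 = 35

35


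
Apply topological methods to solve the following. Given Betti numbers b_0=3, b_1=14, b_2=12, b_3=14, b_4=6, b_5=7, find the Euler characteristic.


chi = sum_k (-1)^k b_k.
= (3) + (-14) + (12) + (-14) + (6) + (-7)
= -14

-14


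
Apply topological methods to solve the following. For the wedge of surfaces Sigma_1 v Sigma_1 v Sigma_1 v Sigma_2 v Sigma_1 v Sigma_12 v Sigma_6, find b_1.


For a wedge X v Y: reduced H_k(X v Y) = H_k(X) + H_k(Y).
Each Sigma_g contributes b_1 = 2g.
b_1 = 2 + 2 + 2 + 4 + 2 + 24 + 12 = 48

48


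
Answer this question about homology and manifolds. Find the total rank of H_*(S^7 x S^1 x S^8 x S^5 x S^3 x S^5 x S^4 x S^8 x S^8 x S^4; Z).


Total Betti number is multiplicative under products.
Each S^d (d>=1) has total Betti number 2.
There are 10 sphere factors.
Total = 2^10 = 1024

1024


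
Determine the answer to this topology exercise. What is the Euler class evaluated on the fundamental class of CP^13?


For any closed oriented manifold, <e(TM),[M]> = chi(M).
chi(CP^13) = 13+1 = 14

14


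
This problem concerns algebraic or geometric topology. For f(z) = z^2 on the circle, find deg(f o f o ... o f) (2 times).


deg(f) = 2. Degree is multiplicative: deg(f^2) = (deg f)^2.
deg(f^2) = (2)^2 = 4

4


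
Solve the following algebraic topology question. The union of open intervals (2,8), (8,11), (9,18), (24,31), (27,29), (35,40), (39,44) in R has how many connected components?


Sort and merge overlapping open intervals.
Merged: (2,8), (8,18), (24,31), (35,44).
Number of components = 4

4


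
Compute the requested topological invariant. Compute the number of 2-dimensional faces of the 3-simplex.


Delta^3 has 3+1 vertices. A 2-face is a choice of 2+1 vertices.
f_2 = C(3+1, 2+1) = C(4,3) = 4

4


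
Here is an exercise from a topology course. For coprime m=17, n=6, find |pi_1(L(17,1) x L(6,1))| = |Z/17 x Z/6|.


pi_1(X x Y) = pi_1(X) x pi_1(Y).
pi_1(L(17,1)) = Z/17, pi_1(L(6,1)) = Z/6.
|Z/17 x Z/6| = 17 * 6 = 102

102


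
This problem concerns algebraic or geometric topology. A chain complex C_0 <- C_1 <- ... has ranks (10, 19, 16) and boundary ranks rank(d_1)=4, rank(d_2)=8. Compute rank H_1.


rank H_k = rank(ker d_k) - rank(im d_{k+1}).
rank(ker d_1) = rank(C_1) - rank(d_1) = 19 - 4 = 15.
rank(im d_{1+1}) = 8.
rank H_1 = 15 - 8 = 7

7


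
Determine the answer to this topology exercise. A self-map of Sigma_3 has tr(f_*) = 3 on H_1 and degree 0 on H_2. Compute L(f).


L(f) = tr(f_0*) - tr(f_1*) + tr(f_2*).
= 1 - (3) + (0)
= -2

-2


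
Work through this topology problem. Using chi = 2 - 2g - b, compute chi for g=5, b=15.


For a compact orientable surface with genus g and b boundary components: chi = 2 - 2g - b.
chi = 2 - 2*5 - 15 = 2 - 10 - 15 = -23

-23


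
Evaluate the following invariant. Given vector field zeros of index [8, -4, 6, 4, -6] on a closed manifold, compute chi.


Poincare-Hopf: chi(M) = sum of indices of zeros.
chi = (8) + (-4) + (6) + (4) + (-6) = 8

8


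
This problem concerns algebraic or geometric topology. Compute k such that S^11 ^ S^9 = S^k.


S^m ^ S^n = S^{m+n}.
k = 11 + 9 = 20

20


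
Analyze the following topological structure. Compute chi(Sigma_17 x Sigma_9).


chi(Sigma_17) = 2 - 2*17 = -32
chi(Sigma_9) = 2 - 2*9 = -16
chi(product) = (-32) * (-16) = 512

512


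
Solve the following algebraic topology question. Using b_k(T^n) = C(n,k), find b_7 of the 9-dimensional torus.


By the Kunneth formula, b_k(T^n) = C(n,k).
b_7(T^9) = C(9,7).
C(9,7) = 9!/(7!*2!) = 36

36


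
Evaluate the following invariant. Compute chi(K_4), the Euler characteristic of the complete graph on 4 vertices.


K_4: V = 4, E = C(4,2) = 6.
chi = V - E = 4 - 6 = -2

-2


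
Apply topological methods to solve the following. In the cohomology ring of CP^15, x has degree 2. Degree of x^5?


|x| = 2 in H^*(CP^n).
|x^5| = 5 * |x| = 5 * 2 = 10

10


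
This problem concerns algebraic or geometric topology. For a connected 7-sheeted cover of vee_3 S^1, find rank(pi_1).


Nielsen-Schreier: an index-n subgroup of F_r is free of rank 1 + n(r-1).
Equivalently: chi(cover) = n*chi(base); chi(vee_r S^1) = 1 - 3 = -2.
chi(E) = 7*(-2) = -14; rank = 1 - chi(E) = 1 - (-14) = 15.
rank = 1 + 7*(3-1) = 1 + 14 = 15

15


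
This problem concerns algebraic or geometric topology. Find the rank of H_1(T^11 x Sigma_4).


pi_1(A x B) = pi_1(A) x pi_1(B); rank of abelianization = b_1.
b_1(T^11) = 11, b_1(Sigma_4) = 2*4 = 8.
b_1(product) = 11 + 8 = 19

19


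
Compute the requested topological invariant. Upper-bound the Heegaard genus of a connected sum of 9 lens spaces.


Heegaard genus satisfies g(A#B) <= g(A) + g(B).
Each lens space has g = 1.
Upper bound: 9 * 1 = 9

9


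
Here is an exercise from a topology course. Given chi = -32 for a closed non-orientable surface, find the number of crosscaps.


chi = 2 - k for closed non-orientable surfaces with k crosscaps.
-32 = 2 - k
k = 2 - (-32) = 34

34


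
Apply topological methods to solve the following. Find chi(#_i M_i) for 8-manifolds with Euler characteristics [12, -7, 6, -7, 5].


For n-manifolds: chi(A#B) = chi(A) + chi(B) - chi(S^8).
chi(S^8) = 1 + (-1)^8 = 2.
chi(#) = (sum chi_i) - (5-1)*chi(S^8) = 9 - 4*2 = 1

1


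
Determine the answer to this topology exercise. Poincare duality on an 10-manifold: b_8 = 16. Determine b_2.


Poincare duality for closed orientable n-manifolds: b_k = b_{n-k}.
Here n = 10, so b_2 = b_8 = 16

16


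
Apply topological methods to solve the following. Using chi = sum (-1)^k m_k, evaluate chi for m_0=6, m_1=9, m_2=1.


Morse theory: chi(M) = sum_k (-1)^k m_k where m_k = #(index-k critical points).
= (6) + (-9) + (1) = -2

-2


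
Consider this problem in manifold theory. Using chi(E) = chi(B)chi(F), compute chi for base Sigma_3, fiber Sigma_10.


For a fiber bundle F -> E -> B (with CW structure): chi(E) = chi(B) * chi(F).
chi(Sigma_3) = -4, chi(Sigma_10) = -18.
chi(E) = (-4) * (-18) = 72

72


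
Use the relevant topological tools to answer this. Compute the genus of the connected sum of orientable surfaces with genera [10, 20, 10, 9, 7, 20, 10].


Genus is additive under connected sum of orientable surfaces.
g = 10 + 20 + 10 + 9 + 7 + 20 + 10 = 86

86


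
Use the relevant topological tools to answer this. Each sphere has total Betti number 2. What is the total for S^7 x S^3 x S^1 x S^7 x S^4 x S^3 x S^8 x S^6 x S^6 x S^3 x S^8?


Total Betti number is multiplicative under products.
Each S^d (d>=1) has total Betti number 2.
There are 11 sphere factors.
Total = 2^11 = 2048

2048


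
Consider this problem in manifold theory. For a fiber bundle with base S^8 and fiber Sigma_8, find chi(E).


chi(S^8) = 2 (n even), chi(Sigma_8) = 2 - 2*8 = -14.
chi(E) = 2 * (-14) = -28

-28


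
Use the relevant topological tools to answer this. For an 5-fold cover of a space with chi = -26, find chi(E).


For a finite covering: chi(E) = (number of sheets) * chi(B).
chi(E) = 5 * (-26) = -130

-130


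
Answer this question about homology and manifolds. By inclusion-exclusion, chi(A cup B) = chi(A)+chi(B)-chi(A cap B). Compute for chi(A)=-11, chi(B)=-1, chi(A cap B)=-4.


chi(A cup B) = chi(A) + chi(B) - chi(A cap B)
= -11 + (-1) - (-4)
= -8

-8


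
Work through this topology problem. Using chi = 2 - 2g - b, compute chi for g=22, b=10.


For a compact orientable surface with genus g and b boundary components: chi = 2 - 2g - b.
chi = 2 - 2*22 - 10 = 2 - 44 - 10 = -52

-52


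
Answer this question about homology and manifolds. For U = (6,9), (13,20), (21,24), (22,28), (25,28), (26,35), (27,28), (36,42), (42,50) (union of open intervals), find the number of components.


Sort and merge overlapping open intervals.
Merged: (6,9), (13,20), (21,35), (36,42), (42,50).
Number of components = 5

5


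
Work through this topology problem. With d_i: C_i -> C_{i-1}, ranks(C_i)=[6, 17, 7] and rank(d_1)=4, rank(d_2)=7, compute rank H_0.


rank H_k = rank(ker d_k) - rank(im d_{k+1}).
rank(ker d_0) = rank(C_0) - rank(d_0) = 6 - 0 = 6.
rank(im d_{0+1}) = 4.
rank H_0 = 6 - 4 = 2

2


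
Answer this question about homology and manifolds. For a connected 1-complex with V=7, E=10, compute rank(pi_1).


For a connected graph: rank(pi_1) = b_1 = E - V + 1 = 1 - chi.
chi = V - E = 7 - 10 = -3.
rank = 1 - (-3) = 10 - 7 + 1 = 4

4


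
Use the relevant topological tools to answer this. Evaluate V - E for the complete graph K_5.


K_5: V = 5, E = C(5,2) = 10.
chi = V - E = 5 - 10 = -5

-5


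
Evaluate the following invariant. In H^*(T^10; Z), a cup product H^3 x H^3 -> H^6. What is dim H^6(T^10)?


Cup product: H^p x H^q -> H^{p+q}; here p+q = 3+3 = 6.
rank H^k(T^n) = C(n,k).
C(10,6) = 210

210


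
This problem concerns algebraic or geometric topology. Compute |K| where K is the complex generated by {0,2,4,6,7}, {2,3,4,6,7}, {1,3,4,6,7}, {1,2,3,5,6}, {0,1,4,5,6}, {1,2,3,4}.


Each maximal simplex on m vertices has 2^m - 1 nonempty faces.
Take the union (dedupe shared faces).
Total distinct faces = 101

101


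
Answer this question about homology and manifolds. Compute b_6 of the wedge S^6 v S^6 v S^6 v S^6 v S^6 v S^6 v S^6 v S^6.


For a wedge of spheres, H_k (k>0) is free on one generator per sphere of dimension k.
Spheres of dimension 6: count = 8.
b_6 = 8

8


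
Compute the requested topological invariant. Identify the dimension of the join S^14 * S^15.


Join of spheres: S^m * S^n = S^{m+n+1}.
dim = 14 + 15 + 1 = 30

30


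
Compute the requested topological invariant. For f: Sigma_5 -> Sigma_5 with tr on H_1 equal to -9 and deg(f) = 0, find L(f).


L(f) = tr(f_0*) - tr(f_1*) + tr(f_2*).
= 1 - (-9) + (0)
= 10

10


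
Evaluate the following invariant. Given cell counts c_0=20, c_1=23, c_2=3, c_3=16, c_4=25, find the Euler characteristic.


chi = sum_k (-1)^k c_k.
= (-1)^0*20 + (-1)^1*23 + (-1)^2*3 + (-1)^3*16 + (-1)^4*25
= (20) + (-23) + (3) + (-16) + (25)
= 9

9
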